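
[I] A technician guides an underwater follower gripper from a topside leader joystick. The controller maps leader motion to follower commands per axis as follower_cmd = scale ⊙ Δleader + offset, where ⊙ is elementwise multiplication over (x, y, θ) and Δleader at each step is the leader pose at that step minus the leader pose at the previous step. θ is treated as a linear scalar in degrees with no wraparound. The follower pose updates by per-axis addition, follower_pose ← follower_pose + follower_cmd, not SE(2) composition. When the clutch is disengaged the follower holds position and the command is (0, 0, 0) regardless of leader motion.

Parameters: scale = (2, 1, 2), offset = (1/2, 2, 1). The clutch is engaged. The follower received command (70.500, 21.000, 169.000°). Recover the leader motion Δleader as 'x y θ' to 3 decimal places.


35.000 19.000 84.000

axis x: (70.500 − 1/2) / (2) = 35.000
axis y: (21.000 − 2) / (1) = 19.000
axis θ: (169.000 − 1) / (2) = 84.000


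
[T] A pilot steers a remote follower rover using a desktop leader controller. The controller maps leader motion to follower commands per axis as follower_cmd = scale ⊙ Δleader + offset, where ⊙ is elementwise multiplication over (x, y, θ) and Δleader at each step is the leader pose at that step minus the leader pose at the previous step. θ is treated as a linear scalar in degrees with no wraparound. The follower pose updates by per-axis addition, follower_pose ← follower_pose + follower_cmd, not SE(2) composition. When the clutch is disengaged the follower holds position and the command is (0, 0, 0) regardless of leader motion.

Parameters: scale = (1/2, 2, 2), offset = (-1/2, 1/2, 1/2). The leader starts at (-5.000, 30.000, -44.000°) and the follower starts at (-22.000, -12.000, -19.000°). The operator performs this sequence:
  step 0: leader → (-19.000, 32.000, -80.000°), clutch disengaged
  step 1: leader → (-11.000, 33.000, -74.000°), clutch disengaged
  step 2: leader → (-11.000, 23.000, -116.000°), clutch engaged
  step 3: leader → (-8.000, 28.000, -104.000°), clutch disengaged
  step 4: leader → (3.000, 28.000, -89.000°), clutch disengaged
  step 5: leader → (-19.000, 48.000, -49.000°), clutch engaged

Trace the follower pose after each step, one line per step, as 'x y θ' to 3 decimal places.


-22.000 -12.000 -19.000
-22.000 -12.000 -19.000
-22.500 -31.500 -102.500
-22.500 -31.500 -102.500
-22.500 -31.500 -102.500
-34.000 9.000 -22.000

step 0: Δleader=(-14.000, 2.000, -36.000°), disengaged; cmd=(0,0,0) → follower holds at (-22.000, -12.000, -19.000°)
step 1: Δleader=(8.000, 1.000, 6.000°), disengaged; cmd=(0,0,0) → follower holds at (-22.000, -12.000, -19.000°)
step 2: Δleader=(0.000, -10.000, -42.000°), engaged; cmd=(-0.500, -19.500, -83.500°) → follower=(-22.500, -31.500, -102.500°)
step 3: Δleader=(3.000, 5.000, 12.000°), disengaged; cmd=(0,0,0) → follower holds at (-22.500, -31.500, -102.500°)
step 4: Δleader=(11.000, 0.000, 15.000°), disengaged; cmd=(0,0,0) → follower holds at (-22.500, -31.500, -102.500°)
step 5: Δleader=(-22.000, 20.000, 40.000°), engaged; cmd=(-11.500, 40.500, 80.500°) → follower=(-34.000, 9.000, -22.000°)


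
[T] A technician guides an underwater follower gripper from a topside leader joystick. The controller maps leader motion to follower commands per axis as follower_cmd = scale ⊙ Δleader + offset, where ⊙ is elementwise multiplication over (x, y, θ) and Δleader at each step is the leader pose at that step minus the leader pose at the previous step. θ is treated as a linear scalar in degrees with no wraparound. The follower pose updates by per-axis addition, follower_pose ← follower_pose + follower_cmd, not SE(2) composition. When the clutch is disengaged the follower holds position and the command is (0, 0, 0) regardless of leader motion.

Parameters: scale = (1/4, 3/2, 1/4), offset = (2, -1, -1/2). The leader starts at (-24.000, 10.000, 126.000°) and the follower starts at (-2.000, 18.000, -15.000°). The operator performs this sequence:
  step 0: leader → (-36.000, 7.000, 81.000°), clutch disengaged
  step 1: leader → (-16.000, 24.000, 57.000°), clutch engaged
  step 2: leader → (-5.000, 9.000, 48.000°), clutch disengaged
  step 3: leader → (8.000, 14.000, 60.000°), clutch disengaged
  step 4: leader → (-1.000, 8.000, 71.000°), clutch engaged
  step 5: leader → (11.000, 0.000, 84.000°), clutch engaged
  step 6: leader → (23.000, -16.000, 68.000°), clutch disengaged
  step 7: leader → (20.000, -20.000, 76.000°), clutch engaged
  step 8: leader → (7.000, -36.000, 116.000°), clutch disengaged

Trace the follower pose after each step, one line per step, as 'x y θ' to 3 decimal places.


step 0: Δleader=(-12.000, -3.000, -45.000°), disengaged; cmd=(0,0,0) → follower holds at (-2.000, 18.000, -15.000°)
step 1: Δleader=(20.000, 17.000, -24.000°), engaged; cmd=(7.000, 24.500, -6.500°) → follower=(5.000, 42.500, -21.500°)
step 2: Δleader=(11.000, -15.000, -9.000°), disengaged; cmd=(0,0,0) → follower holds at (5.000, 42.500, -21.500°)
step 3: Δleader=(13.000, 5.000, 12.000°), disengaged; cmd=(0,0,0) → follower holds at (5.000, 42.500, -21.500°)
step 4: Δleader=(-9.000, -6.000, 11.000°), engaged; cmd=(-0.250, -10.000, 2.250°) → follower=(4.750, 32.500, -19.250°)
step 5: Δleader=(12.000, -8.000, 13.000°), engaged; cmd=(5.000, -13.000, 2.750°) → follower=(9.750, 19.500, -16.500°)
step 6: Δleader=(12.000, -16.000, -16.000°), disengaged; cmd=(0,0,0) → follower holds at (9.750, 19.500, -16.500°)
step 7: Δleader=(-3.000, -4.000, 8.000°), engaged; cmd=(1.250, -7.000, 1.500°) → follower=(11.000, 12.500, -15.000°)
step 8: Δleader=(-13.000, -16.000, 40.000°), disengaged; cmd=(0,0,0) → follower holds at (11.000, 12.500, -15.000°)

-2.000 18.000 -15.000
5.000 42.500 -21.500
5.000 42.500 -21.500
5.000 42.500 -21.500
4.750 32.500 -19.250
9.750 19.500 -16.500
9.750 19.500 -16.500
11.000 12.500 -15.000
11.000 12.500 -15.000


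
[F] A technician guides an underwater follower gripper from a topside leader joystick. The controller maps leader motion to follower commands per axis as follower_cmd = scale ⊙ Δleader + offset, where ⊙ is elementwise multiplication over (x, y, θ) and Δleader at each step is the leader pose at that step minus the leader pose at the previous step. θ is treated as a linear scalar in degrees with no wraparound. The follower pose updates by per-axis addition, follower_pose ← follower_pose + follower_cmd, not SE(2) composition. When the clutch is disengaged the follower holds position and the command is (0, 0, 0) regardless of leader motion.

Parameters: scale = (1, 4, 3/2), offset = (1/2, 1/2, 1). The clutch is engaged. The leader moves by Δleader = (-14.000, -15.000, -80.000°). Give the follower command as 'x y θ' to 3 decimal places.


axis x: 1·-14.000 + 1/2 = -13.500
axis y: 4·-15.000 + 1/2 = -59.500
axis θ: 3/2·-80.000 + 1 = -119.000

-13.500 -59.500 -119.000


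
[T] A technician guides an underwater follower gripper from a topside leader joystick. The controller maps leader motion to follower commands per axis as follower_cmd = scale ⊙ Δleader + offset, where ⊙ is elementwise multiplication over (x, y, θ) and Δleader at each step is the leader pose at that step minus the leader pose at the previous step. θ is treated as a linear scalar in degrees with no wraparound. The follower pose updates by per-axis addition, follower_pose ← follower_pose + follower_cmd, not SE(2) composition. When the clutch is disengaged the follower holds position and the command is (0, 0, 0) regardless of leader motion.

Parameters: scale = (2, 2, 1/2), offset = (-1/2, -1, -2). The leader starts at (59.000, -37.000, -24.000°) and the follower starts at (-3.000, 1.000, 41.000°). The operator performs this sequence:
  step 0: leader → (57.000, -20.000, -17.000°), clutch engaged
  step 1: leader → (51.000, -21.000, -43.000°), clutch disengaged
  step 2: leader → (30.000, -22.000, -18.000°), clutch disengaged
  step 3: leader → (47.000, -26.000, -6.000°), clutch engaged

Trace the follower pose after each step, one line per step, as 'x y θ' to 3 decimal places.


-7.500 34.000 42.500
-7.500 34.000 42.500
-7.500 34.000 42.500
26.000 25.000 46.500

step 0: Δleader=(-2.000, 17.000, 7.000°), engaged; cmd=(-4.500, 33.000, 1.500°) → follower=(-7.500, 34.000, 42.500°)
step 1: Δleader=(-6.000, -1.000, -26.000°), disengaged; cmd=(0,0,0) → follower holds at (-7.500, 34.000, 42.500°)
step 2: Δleader=(-21.000, -1.000, 25.000°), disengaged; cmd=(0,0,0) → follower holds at (-7.500, 34.000, 42.500°)
step 3: Δleader=(17.000, -4.000, 12.000°), engaged; cmd=(33.500, -9.000, 4.000°) → follower=(26.000, 25.000, 46.500°)


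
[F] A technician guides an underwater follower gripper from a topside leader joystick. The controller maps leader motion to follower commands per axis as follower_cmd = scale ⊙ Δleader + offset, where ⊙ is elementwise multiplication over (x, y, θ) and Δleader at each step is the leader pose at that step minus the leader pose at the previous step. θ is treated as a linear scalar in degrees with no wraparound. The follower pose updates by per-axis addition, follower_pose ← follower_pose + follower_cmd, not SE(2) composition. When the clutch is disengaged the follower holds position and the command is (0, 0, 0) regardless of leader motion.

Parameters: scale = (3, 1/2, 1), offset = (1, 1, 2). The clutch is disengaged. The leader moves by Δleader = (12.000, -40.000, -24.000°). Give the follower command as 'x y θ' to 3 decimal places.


clutch disengaged → follower holds; cmd = (0, 0, 0)

0.000 0.000 0.000


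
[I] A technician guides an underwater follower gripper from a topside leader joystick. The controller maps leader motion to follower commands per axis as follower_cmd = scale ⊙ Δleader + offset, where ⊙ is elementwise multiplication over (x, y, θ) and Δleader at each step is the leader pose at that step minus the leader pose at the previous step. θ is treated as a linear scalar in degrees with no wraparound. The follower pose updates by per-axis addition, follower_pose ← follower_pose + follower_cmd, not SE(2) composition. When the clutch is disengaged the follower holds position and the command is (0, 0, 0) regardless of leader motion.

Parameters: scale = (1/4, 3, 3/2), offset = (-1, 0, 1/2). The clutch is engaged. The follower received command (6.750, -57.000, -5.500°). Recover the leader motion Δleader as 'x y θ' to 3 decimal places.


axis x: (6.750 − -1) / (1/4) = 31.000
axis y: (-57.000 − 0) / (3) = -19.000
axis θ: (-5.500 − 1/2) / (3/2) = -4.000

31.000 -19.000 -4.000


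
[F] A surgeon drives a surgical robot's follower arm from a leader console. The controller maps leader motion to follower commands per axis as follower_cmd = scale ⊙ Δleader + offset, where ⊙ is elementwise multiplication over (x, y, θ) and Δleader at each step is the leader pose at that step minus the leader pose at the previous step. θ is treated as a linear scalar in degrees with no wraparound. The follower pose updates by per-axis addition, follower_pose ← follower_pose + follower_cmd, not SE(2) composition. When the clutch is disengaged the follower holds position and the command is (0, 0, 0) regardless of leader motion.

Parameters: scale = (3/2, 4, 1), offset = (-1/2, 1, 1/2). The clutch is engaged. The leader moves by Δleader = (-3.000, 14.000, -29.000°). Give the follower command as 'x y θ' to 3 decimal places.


axis x: 3/2·-3.000 + -1/2 = -5.000
axis y: 4·14.000 + 1 = 57.000
axis θ: 1·-29.000 + 1/2 = -28.500

-5.000 57.000 -28.500


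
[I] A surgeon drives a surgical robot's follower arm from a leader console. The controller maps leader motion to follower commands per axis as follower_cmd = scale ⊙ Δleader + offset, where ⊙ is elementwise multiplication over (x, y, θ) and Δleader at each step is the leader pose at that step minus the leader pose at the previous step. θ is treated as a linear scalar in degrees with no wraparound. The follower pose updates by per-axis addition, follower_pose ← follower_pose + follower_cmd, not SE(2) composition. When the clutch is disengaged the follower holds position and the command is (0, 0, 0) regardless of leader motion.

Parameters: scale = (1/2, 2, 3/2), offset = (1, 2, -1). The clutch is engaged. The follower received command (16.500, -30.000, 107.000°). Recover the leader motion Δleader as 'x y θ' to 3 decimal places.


31.000 -16.000 72.000

axis x: (16.500 − 1) / (1/2) = 31.000
axis y: (-30.000 − 2) / (2) = -16.000
axis θ: (107.000 − -1) / (3/2) = 72.000


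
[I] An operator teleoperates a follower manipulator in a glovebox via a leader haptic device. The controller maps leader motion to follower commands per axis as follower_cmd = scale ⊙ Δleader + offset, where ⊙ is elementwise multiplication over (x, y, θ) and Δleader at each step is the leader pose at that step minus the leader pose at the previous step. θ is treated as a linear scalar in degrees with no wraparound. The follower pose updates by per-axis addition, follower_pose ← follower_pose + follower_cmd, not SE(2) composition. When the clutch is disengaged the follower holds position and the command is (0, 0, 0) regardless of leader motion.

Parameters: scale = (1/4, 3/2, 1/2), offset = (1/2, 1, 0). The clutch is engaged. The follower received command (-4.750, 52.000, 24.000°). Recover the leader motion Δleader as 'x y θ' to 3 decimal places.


axis x: (-4.750 − 1/2) / (1/4) = -21.000
axis y: (52.000 − 1) / (3/2) = 34.000
axis θ: (24.000 − 0) / (1/2) = 48.000

-21.000 34.000 48.000


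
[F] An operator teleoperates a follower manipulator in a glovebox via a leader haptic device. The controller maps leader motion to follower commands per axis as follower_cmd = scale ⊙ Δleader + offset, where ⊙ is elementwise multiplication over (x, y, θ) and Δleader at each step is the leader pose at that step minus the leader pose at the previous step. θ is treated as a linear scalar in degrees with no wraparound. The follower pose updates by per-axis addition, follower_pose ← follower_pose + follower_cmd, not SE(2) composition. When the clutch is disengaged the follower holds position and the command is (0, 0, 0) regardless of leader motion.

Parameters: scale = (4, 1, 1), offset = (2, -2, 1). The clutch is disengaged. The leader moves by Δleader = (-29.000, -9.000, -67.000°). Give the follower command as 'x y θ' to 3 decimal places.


0.000 0.000 0.000

clutch disengaged → follower holds; cmd = (0, 0, 0)


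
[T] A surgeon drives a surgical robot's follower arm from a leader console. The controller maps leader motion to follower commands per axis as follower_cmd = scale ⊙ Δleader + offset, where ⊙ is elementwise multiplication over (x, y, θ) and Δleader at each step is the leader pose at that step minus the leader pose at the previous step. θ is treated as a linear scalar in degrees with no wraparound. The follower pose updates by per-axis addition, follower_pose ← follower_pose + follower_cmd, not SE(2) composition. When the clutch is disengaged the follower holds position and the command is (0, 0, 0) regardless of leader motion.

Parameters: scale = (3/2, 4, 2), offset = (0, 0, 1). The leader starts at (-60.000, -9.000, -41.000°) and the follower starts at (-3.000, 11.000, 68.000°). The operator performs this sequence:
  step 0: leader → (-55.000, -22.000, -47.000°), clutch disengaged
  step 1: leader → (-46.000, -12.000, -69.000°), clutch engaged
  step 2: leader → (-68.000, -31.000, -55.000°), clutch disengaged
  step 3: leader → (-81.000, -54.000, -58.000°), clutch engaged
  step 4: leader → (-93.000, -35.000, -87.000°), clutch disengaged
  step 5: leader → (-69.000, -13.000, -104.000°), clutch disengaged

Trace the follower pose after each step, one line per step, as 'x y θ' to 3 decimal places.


-3.000 11.000 68.000
10.500 51.000 25.000
10.500 51.000 25.000
-9.000 -41.000 20.000
-9.000 -41.000 20.000
-9.000 -41.000 20.000

step 0: Δleader=(5.000, -13.000, -6.000°), disengaged; cmd=(0,0,0) → follower holds at (-3.000, 11.000, 68.000°)
step 1: Δleader=(9.000, 10.000, -22.000°), engaged; cmd=(13.500, 40.000, -43.000°) → follower=(10.500, 51.000, 25.000°)
step 2: Δleader=(-22.000, -19.000, 14.000°), disengaged; cmd=(0,0,0) → follower holds at (10.500, 51.000, 25.000°)
step 3: Δleader=(-13.000, -23.000, -3.000°), engaged; cmd=(-19.500, -92.000, -5.000°) → follower=(-9.000, -41.000, 20.000°)
step 4: Δleader=(-12.000, 19.000, -29.000°), disengaged; cmd=(0,0,0) → follower holds at (-9.000, -41.000, 20.000°)
step 5: Δleader=(24.000, 22.000, -17.000°), disengaged; cmd=(0,0,0) → follower holds at (-9.000, -41.000, 20.000°)


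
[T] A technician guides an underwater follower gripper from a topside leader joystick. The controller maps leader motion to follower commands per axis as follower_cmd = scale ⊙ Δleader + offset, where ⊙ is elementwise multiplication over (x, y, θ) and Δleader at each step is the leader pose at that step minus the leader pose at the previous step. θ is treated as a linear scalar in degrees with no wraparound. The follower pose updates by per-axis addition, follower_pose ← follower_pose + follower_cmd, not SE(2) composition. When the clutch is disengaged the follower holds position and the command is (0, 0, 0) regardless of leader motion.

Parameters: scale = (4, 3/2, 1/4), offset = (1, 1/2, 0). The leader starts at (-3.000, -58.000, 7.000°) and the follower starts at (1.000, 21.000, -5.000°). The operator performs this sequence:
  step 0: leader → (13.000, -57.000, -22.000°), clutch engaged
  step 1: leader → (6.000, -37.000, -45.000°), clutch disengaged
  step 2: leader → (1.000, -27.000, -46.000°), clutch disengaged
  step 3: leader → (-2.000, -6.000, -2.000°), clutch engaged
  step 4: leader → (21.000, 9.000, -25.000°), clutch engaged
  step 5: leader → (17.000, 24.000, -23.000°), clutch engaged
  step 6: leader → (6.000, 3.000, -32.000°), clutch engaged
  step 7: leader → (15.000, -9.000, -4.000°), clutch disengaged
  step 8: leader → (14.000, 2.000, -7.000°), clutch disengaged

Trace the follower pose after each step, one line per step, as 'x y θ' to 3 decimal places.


step 0: Δleader=(16.000, 1.000, -29.000°), engaged; cmd=(65.000, 2.000, -7.250°) → follower=(66.000, 23.000, -12.250°)
step 1: Δleader=(-7.000, 20.000, -23.000°), disengaged; cmd=(0,0,0) → follower holds at (66.000, 23.000, -12.250°)
step 2: Δleader=(-5.000, 10.000, -1.000°), disengaged; cmd=(0,0,0) → follower holds at (66.000, 23.000, -12.250°)
step 3: Δleader=(-3.000, 21.000, 44.000°), engaged; cmd=(-11.000, 32.000, 11.000°) → follower=(55.000, 55.000, -1.250°)
step 4: Δleader=(23.000, 15.000, -23.000°), engaged; cmd=(93.000, 23.000, -5.750°) → follower=(148.000, 78.000, -7.000°)
step 5: Δleader=(-4.000, 15.000, 2.000°), engaged; cmd=(-15.000, 23.000, 0.500°) → follower=(133.000, 101.000, -6.500°)
step 6: Δleader=(-11.000, -21.000, -9.000°), engaged; cmd=(-43.000, -31.000, -2.250°) → follower=(90.000, 70.000, -8.750°)
step 7: Δleader=(9.000, -12.000, 28.000°), disengaged; cmd=(0,0,0) → follower holds at (90.000, 70.000, -8.750°)
step 8: Δleader=(-1.000, 11.000, -3.000°), disengaged; cmd=(0,0,0) → follower holds at (90.000, 70.000, -8.750°)

66.000 23.000 -12.250
66.000 23.000 -12.250
66.000 23.000 -12.250
55.000 55.000 -1.250
148.000 78.000 -7.000
133.000 101.000 -6.500
90.000 70.000 -8.750
90.000 70.000 -8.750
90.000 70.000 -8.750


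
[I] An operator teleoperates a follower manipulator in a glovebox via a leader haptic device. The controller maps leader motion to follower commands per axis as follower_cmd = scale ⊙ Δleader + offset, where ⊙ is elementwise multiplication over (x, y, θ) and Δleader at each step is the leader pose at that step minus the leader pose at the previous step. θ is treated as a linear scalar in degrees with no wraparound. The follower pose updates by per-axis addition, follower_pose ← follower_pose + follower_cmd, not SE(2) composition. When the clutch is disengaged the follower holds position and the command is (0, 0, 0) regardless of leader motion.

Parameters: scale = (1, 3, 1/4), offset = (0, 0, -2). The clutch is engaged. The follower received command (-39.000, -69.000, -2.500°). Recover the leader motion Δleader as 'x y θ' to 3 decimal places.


-39.000 -23.000 -2.000

axis x: (-39.000 − 0) / (1) = -39.000
axis y: (-69.000 − 0) / (3) = -23.000
axis θ: (-2.500 − -2) / (1/4) = -2.000


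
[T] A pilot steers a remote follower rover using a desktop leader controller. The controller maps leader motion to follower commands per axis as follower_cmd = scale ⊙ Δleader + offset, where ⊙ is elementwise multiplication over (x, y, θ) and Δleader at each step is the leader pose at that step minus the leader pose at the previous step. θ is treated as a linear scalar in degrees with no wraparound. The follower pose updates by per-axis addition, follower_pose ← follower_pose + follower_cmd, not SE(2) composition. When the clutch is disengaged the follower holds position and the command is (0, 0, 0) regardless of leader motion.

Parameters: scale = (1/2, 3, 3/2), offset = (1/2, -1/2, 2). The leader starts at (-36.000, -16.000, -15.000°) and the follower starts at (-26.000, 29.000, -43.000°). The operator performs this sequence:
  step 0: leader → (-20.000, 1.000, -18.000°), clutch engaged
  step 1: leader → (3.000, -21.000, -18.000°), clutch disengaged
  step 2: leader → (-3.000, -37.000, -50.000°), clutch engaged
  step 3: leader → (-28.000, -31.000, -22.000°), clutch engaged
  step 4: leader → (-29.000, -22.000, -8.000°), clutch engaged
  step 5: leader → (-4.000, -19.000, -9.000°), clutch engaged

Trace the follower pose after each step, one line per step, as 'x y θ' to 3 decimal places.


-17.500 79.500 -45.500
-17.500 79.500 -45.500
-20.000 31.000 -91.500
-32.000 48.500 -47.500
-32.000 75.000 -24.500
-19.000 83.500 -24.000

step 0: Δleader=(16.000, 17.000, -3.000°), engaged; cmd=(8.500, 50.500, -2.500°) → follower=(-17.500, 79.500, -45.500°)
step 1: Δleader=(23.000, -22.000, 0.000°), disengaged; cmd=(0,0,0) → follower holds at (-17.500, 79.500, -45.500°)
step 2: Δleader=(-6.000, -16.000, -32.000°), engaged; cmd=(-2.500, -48.500, -46.000°) → follower=(-20.000, 31.000, -91.500°)
step 3: Δleader=(-25.000, 6.000, 28.000°), engaged; cmd=(-12.000, 17.500, 44.000°) → follower=(-32.000, 48.500, -47.500°)
step 4: Δleader=(-1.000, 9.000, 14.000°), engaged; cmd=(0.000, 26.500, 23.000°) → follower=(-32.000, 75.000, -24.500°)
step 5: Δleader=(25.000, 3.000, -1.000°), engaged; cmd=(13.000, 8.500, 0.500°) → follower=(-19.000, 83.500, -24.000°)


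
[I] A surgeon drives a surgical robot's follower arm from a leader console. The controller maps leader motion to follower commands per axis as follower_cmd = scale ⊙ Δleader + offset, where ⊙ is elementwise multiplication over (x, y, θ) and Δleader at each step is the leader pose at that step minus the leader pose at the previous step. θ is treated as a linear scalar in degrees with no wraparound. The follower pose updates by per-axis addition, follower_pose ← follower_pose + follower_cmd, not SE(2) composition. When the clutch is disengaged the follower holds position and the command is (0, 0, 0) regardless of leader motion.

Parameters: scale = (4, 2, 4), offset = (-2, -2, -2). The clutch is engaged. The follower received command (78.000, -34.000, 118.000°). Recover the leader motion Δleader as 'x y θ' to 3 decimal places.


axis x: (78.000 − -2) / (4) = 20.000
axis y: (-34.000 − -2) / (2) = -16.000
axis θ: (118.000 − -2) / (4) = 30.000

20.000 -16.000 30.000


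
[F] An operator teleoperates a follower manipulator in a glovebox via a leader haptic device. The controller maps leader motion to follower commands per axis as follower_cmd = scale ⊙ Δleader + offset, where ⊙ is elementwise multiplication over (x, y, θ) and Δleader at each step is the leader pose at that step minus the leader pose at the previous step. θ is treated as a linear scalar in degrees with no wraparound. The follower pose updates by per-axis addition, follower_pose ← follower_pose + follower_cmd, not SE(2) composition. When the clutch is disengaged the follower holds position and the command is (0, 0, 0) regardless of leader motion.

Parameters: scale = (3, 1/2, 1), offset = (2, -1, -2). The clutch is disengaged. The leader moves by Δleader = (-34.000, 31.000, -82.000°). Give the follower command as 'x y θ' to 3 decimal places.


clutch disengaged → follower holds; cmd = (0, 0, 0)

0.000 0.000 0.000


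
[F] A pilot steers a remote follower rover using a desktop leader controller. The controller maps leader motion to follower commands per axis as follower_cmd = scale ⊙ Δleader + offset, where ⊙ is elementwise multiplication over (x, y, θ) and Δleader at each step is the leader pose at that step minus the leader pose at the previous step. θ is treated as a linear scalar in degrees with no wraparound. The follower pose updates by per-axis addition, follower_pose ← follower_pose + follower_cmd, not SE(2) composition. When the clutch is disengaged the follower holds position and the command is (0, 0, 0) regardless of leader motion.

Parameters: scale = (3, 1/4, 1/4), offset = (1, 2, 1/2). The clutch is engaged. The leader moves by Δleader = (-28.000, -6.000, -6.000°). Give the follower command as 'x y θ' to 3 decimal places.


-83.000 0.500 -1.000

axis x: 3·-28.000 + 1 = -83.000
axis y: 1/4·-6.000 + 2 = 0.500
axis θ: 1/4·-6.000 + 1/2 = -1.000


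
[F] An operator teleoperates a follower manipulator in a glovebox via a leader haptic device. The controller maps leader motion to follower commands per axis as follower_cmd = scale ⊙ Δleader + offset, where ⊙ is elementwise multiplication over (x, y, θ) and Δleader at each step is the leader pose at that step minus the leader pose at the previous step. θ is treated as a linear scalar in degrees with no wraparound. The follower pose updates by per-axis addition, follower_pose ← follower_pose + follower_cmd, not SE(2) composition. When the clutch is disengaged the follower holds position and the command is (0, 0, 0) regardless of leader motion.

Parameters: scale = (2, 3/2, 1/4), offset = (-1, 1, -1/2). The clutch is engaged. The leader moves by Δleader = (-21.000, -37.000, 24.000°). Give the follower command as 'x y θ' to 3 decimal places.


axis x: 2·-21.000 + -1 = -43.000
axis y: 3/2·-37.000 + 1 = -54.500
axis θ: 1/4·24.000 + -1/2 = 5.500

-43.000 -54.500 5.500


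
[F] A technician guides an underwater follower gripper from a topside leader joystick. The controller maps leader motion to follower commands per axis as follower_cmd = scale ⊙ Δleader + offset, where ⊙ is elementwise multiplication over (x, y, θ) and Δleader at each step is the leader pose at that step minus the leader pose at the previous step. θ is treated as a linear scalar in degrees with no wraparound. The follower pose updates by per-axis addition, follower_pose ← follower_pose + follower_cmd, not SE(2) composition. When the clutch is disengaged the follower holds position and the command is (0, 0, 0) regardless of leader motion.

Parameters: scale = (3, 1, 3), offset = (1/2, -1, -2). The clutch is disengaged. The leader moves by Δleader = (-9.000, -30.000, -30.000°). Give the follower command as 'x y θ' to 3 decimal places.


clutch disengaged → follower holds; cmd = (0, 0, 0)

0.000 0.000 0.000


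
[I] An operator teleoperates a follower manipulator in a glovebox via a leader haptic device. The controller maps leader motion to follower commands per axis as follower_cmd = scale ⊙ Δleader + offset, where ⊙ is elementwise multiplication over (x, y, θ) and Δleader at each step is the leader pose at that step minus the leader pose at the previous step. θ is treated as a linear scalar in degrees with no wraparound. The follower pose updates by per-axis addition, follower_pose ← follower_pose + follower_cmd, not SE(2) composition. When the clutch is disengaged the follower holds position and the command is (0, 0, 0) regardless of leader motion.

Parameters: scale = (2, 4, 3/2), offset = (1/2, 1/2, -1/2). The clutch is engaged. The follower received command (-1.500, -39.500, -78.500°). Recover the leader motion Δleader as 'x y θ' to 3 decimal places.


axis x: (-1.500 − 1/2) / (2) = -1.000
axis y: (-39.500 − 1/2) / (4) = -10.000
axis θ: (-78.500 − -1/2) / (3/2) = -52.000

-1.000 -10.000 -52.000


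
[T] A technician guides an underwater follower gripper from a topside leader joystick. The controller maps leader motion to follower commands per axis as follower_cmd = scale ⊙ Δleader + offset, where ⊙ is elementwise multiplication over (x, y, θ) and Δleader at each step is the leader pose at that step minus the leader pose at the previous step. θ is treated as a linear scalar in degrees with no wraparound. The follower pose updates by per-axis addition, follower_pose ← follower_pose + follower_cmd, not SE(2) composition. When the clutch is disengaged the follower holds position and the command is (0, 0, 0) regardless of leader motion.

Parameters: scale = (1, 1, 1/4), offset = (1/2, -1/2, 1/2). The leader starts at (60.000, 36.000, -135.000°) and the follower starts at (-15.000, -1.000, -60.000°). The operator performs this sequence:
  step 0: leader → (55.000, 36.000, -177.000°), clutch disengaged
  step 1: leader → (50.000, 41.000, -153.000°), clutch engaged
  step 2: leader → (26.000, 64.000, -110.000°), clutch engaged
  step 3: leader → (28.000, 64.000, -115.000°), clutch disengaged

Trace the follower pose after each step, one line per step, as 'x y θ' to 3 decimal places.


-15.000 -1.000 -60.000
-19.500 3.500 -53.500
-43.000 26.000 -42.250
-43.000 26.000 -42.250

step 0: Δleader=(-5.000, 0.000, -42.000°), disengaged; cmd=(0,0,0) → follower holds at (-15.000, -1.000, -60.000°)
step 1: Δleader=(-5.000, 5.000, 24.000°), engaged; cmd=(-4.500, 4.500, 6.500°) → follower=(-19.500, 3.500, -53.500°)
step 2: Δleader=(-24.000, 23.000, 43.000°), engaged; cmd=(-23.500, 22.500, 11.250°) → follower=(-43.000, 26.000, -42.250°)
step 3: Δleader=(2.000, 0.000, -5.000°), disengaged; cmd=(0,0,0) → follower holds at (-43.000, 26.000, -42.250°)


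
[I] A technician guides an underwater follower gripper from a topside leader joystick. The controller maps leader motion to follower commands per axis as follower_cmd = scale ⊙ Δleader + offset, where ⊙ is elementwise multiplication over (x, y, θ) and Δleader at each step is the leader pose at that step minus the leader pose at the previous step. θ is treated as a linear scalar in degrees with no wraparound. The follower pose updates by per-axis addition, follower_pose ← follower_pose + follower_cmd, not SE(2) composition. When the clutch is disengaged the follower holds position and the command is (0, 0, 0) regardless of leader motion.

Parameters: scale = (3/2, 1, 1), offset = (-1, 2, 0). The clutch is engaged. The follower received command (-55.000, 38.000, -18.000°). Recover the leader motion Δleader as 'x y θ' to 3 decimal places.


-36.000 36.000 -18.000

axis x: (-55.000 − -1) / (3/2) = -36.000
axis y: (38.000 − 2) / (1) = 36.000
axis θ: (-18.000 − 0) / (1) = -18.000


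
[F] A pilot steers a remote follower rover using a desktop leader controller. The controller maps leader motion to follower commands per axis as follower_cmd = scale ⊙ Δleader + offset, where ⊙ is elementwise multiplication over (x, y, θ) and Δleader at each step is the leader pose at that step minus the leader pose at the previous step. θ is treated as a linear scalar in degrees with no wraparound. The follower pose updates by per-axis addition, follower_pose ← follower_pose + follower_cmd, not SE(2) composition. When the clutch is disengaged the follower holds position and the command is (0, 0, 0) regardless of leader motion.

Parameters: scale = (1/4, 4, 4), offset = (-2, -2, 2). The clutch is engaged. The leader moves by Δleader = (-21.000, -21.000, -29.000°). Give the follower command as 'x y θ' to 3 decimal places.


axis x: 1/4·-21.000 + -2 = -7.250
axis y: 4·-21.000 + -2 = -86.000
axis θ: 4·-29.000 + 2 = -114.000

-7.250 -86.000 -114.000


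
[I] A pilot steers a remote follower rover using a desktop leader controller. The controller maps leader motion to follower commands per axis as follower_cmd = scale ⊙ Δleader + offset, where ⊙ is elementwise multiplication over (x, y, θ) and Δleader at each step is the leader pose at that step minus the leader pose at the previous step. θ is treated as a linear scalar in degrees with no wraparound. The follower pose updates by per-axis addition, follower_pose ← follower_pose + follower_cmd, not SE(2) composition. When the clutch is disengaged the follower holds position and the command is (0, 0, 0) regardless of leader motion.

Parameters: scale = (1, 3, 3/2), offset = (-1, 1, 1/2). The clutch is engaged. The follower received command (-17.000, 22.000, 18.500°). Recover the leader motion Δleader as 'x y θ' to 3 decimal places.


-16.000 7.000 12.000

axis x: (-17.000 − -1) / (1) = -16.000
axis y: (22.000 − 1) / (3) = 7.000
axis θ: (18.500 − 1/2) / (3/2) = 12.000


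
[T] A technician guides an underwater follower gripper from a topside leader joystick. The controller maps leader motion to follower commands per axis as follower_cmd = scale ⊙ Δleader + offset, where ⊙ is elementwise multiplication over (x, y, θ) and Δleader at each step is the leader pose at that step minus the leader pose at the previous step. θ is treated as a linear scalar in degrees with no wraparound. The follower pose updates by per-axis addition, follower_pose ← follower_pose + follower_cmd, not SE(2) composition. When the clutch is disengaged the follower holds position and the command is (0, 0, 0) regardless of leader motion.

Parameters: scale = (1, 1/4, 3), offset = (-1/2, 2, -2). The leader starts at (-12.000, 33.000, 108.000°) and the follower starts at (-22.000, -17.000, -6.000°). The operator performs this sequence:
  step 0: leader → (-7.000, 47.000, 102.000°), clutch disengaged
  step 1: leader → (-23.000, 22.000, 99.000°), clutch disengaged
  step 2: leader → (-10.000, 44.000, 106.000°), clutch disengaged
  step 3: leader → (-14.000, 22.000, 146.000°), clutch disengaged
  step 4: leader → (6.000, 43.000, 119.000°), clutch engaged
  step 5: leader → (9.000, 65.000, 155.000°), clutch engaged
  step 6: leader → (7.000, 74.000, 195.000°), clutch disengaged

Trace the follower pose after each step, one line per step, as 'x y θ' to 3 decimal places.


step 0: Δleader=(5.000, 14.000, -6.000°), disengaged; cmd=(0,0,0) → follower holds at (-22.000, -17.000, -6.000°)
step 1: Δleader=(-16.000, -25.000, -3.000°), disengaged; cmd=(0,0,0) → follower holds at (-22.000, -17.000, -6.000°)
step 2: Δleader=(13.000, 22.000, 7.000°), disengaged; cmd=(0,0,0) → follower holds at (-22.000, -17.000, -6.000°)
step 3: Δleader=(-4.000, -22.000, 40.000°), disengaged; cmd=(0,0,0) → follower holds at (-22.000, -17.000, -6.000°)
step 4: Δleader=(20.000, 21.000, -27.000°), engaged; cmd=(19.500, 7.250, -83.000°) → follower=(-2.500, -9.750, -89.000°)
step 5: Δleader=(3.000, 22.000, 36.000°), engaged; cmd=(2.500, 7.500, 106.000°) → follower=(0.000, -2.250, 17.000°)
step 6: Δleader=(-2.000, 9.000, 40.000°), disengaged; cmd=(0,0,0) → follower holds at (0.000, -2.250, 17.000°)

-22.000 -17.000 -6.000
-22.000 -17.000 -6.000
-22.000 -17.000 -6.000
-22.000 -17.000 -6.000
-2.500 -9.750 -89.000
0.000 -2.250 17.000
0.000 -2.250 17.000


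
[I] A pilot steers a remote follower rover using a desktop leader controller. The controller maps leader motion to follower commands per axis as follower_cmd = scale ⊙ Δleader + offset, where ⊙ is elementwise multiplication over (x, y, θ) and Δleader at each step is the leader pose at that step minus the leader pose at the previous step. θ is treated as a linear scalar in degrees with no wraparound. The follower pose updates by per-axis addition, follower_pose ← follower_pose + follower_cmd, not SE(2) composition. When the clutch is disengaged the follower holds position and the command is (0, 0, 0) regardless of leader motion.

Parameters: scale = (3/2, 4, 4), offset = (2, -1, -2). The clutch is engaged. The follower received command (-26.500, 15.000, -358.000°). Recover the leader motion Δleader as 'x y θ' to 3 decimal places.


-19.000 4.000 -89.000

axis x: (-26.500 − 2) / (3/2) = -19.000
axis y: (15.000 − -1) / (4) = 4.000
axis θ: (-358.000 − -2) / (4) = -89.000


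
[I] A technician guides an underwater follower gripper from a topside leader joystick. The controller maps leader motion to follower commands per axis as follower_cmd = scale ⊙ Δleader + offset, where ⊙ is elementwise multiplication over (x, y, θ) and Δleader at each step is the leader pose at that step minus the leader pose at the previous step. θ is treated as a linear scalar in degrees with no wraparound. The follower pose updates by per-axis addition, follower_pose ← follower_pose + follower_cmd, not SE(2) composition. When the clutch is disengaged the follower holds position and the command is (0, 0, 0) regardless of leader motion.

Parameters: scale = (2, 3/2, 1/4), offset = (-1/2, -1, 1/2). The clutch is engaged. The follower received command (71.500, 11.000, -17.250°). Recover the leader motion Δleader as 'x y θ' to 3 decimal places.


axis x: (71.500 − -1/2) / (2) = 36.000
axis y: (11.000 − -1) / (3/2) = 8.000
axis θ: (-17.250 − 1/2) / (1/4) = -71.000

36.000 8.000 -71.000


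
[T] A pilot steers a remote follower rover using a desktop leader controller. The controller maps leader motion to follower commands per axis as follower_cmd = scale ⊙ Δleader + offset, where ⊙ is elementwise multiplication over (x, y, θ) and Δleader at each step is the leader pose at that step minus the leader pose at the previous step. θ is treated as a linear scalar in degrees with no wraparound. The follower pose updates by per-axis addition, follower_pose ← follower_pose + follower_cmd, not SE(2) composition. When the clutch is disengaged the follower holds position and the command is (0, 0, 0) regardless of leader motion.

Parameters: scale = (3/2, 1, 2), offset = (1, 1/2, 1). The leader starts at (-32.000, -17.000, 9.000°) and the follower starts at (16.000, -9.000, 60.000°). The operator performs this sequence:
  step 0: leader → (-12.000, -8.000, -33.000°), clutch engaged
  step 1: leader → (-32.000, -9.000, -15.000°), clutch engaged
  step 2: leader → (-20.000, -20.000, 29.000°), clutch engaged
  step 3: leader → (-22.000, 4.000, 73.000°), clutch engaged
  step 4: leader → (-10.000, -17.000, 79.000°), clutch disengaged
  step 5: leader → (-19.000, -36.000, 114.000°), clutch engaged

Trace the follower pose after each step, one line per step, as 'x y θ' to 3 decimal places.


47.000 0.500 -23.000
18.000 0.000 14.000
37.000 -10.500 103.000
35.000 14.000 192.000
35.000 14.000 192.000
22.500 -4.500 263.000

step 0: Δleader=(20.000, 9.000, -42.000°), engaged; cmd=(31.000, 9.500, -83.000°) → follower=(47.000, 0.500, -23.000°)
step 1: Δleader=(-20.000, -1.000, 18.000°), engaged; cmd=(-29.000, -0.500, 37.000°) → follower=(18.000, 0.000, 14.000°)
step 2: Δleader=(12.000, -11.000, 44.000°), engaged; cmd=(19.000, -10.500, 89.000°) → follower=(37.000, -10.500, 103.000°)
step 3: Δleader=(-2.000, 24.000, 44.000°), engaged; cmd=(-2.000, 24.500, 89.000°) → follower=(35.000, 14.000, 192.000°)
step 4: Δleader=(12.000, -21.000, 6.000°), disengaged; cmd=(0,0,0) → follower holds at (35.000, 14.000, 192.000°)
step 5: Δleader=(-9.000, -19.000, 35.000°), engaged; cmd=(-12.500, -18.500, 71.000°) → follower=(22.500, -4.500, 263.000°)


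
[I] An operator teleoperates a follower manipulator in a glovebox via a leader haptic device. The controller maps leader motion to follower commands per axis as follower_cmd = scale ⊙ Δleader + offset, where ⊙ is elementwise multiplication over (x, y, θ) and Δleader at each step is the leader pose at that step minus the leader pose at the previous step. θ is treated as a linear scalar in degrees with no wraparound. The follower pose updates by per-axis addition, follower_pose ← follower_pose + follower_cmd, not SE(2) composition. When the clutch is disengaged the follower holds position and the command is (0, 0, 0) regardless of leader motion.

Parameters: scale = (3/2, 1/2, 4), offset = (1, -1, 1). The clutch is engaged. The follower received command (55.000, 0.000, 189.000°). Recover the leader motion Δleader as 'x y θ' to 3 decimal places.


axis x: (55.000 − 1) / (3/2) = 36.000
axis y: (0.000 − -1) / (1/2) = 2.000
axis θ: (189.000 − 1) / (4) = 47.000

36.000 2.000 47.000
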